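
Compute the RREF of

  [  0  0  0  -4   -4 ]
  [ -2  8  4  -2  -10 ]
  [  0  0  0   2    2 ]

ρ1 <-> ρ2
  [ -2  8  4  -2  -10 ]
  [  0  0  0  -4   -4 ]
  [  0  0  0   2    2 ]
ρ1 -> -1/2·ρ1
  [ 1  -4  -2   1   5 ]
  [ 0   0   0  -4  -4 ]
  [ 0   0   0   2   2 ]
ρ2 -> -1/4·ρ2
  [ 1  -4  -2  1  5 ]
  [ 0   0   0  1  1 ]
  [ 0   0   0  2  2 ]
ρ3 -> ρ3 − 2·ρ2
  [ 1  -4  -2  1  5 ]
  [ 0   0   0  1  1 ]
  [ 0   0   0  0  0 ]
ρ1 -> ρ1 − ρ2
  [ 1  -4  -2  0  4 ]
  [ 0   0   0  1  1 ]
  [ 0   0   0  0  0 ]

[[1, -4, -2, 0, 4], [0, 0, 0, 1, 1], [0, 0, 0, 0, 0]]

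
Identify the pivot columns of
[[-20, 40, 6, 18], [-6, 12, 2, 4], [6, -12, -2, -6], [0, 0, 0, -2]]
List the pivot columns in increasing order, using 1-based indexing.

1, 3, 4

ρ1 ← -1/20·ρ1
  [  1   -2  -3/10  -9/10 ]
  [ -6   12      2      4 ]
  [  6  -12     -2     -6 ]
  [  0    0      0     -2 ]
ρ2 ← ρ2 + 6·ρ1
  [ 1   -2  -3/10  -9/10 ]
  [ 0    0    1/5   -7/5 ]
  [ 6  -12     -2     -6 ]
  [ 0    0      0     -2 ]
ρ3 ← ρ3 − 6·ρ1
  [ 1  -2  -3/10  -9/10 ]
  [ 0   0    1/5   -7/5 ]
  [ 0   0   -1/5   -3/5 ]
  [ 0   0      0     -2 ]
ρ2 ← 5·ρ2
  [ 1  -2  -3/10  -9/10 ]
  [ 0   0      1     -7 ]
  [ 0   0   -1/5   -3/5 ]
  [ 0   0      0     -2 ]
ρ3 ← ρ3 + 1/5·ρ2
  [ 1  -2  -3/10  -9/10 ]
  [ 0   0      1     -7 ]
  [ 0   0      0     -2 ]
  [ 0   0      0     -2 ]
ρ3 ← -1/2·ρ3
  [ 1  -2  -3/10  -9/10 ]
  [ 0   0      1     -7 ]
  [ 0   0      0      1 ]
  [ 0   0      0     -2 ]
ρ4 ← ρ4 + 2·ρ3
  [ 1  -2  -3/10  -9/10 ]
  [ 0   0      1     -7 ]
  [ 0   0      0      1 ]
  [ 0   0      0      0 ]
ρ2 ← ρ2 + 7·ρ3
  [ 1  -2  -3/10  -9/10 ]
  [ 0   0      1      0 ]
  [ 0   0      0      1 ]
  [ 0   0      0      0 ]
ρ1 ← ρ1 + 9/10·ρ3
  [ 1  -2  -3/10  0 ]
  [ 0   0      1  0 ]
  [ 0   0      0  1 ]
  [ 0   0      0  0 ]
ρ1 ← ρ1 + 3/10·ρ2
  [ 1  -2  0  0 ]
  [ 0   0  1  0 ]
  [ 0   0  0  1 ]
  [ 0   0  0  0 ]
Pivot columns are the columns containing a leading 1.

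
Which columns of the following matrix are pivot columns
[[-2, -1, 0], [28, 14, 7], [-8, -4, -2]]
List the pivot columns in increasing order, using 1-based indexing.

R1 := -1/2·R1
  [  1  1/2   0 ]
  [ 28   14   7 ]
  [ -8   -4  -2 ]
R2 := R2 − 28·R1
  [  1  1/2   0 ]
  [  0    0   7 ]
  [ -8   -4  -2 ]
R3 := R3 + 8·R1
  [ 1  1/2   0 ]
  [ 0    0   7 ]
  [ 0    0  -2 ]
R2 := 1/7·R2
  [ 1  1/2   0 ]
  [ 0    0   1 ]
  [ 0    0  -2 ]
R3 := R3 + 2·R2
  [ 1  1/2  0 ]
  [ 0    0  1 ]
  [ 0    0  0 ]
Pivot columns are the columns containing a leading 1.

1, 3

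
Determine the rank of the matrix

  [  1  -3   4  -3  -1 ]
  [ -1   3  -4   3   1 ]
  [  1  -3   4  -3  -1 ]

rank = 1

R2 ← R2 + R1
  [ 1  -3  4  -3  -1 ]
  [ 0   0  0   0   0 ]
  [ 1  -3  4  -3  -1 ]
R3 ← R3 − R1
  [ 1  -3  4  -3  -1 ]
  [ 0   0  0   0   0 ]
  [ 0   0  0   0   0 ]
The reduced form has 1 nonzero row.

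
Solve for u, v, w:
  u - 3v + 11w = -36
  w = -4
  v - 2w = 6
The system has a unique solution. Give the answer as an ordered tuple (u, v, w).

(2, -2, -4)

Form the augmented matrix and row-reduce:
  [ 1  -3  11  |  -36 ]
  [ 0   0   1  |   -4 ]
  [ 0   1  -2  |    6 ]
R2 <-> R3
  [ 1  -3  11  |  -36 ]
  [ 0   1  -2  |    6 ]
  [ 0   0   1  |   -4 ]
R2 ← R2 + 2·R3
  [ 1  -3  11  |  -36 ]
  [ 0   1   0  |   -2 ]
  [ 0   0   1  |   -4 ]
R1 ← R1 − 11·R3
  [ 1  -3  0  |   8 ]
  [ 0   1  0  |  -2 ]
  [ 0   0  1  |  -4 ]
R1 ← R1 + 3·R2
  [ 1  0  0  |   2 ]
  [ 0  1  0  |  -2 ]
  [ 0  0  1  |  -4 ]
Reading off the last column: u = 2, v = -2, w = -4.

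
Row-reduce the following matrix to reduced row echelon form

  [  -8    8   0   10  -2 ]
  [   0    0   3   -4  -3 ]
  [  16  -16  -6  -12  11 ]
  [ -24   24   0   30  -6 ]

[[1, -1, 0, -5/4, 0], [0, 0, 1, -4/3, 0], [0, 0, 0, 0, 1], [0, 0, 0, 0, 0]]

R1 ← -1/8·R1
R3 ← R3 − 16·R1
R4 ← R4 + 24·R1
R2 ← 1/3·R2
R3 ← R3 + 6·R2
R2 ← R2 + R3
R1 ← R1 − 1/4·R3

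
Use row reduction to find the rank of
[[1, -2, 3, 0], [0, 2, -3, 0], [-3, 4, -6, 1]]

rank = 3

ρ3 := ρ3 + 3·ρ1
  [ 1  -2   3  0 ]
  [ 0   2  -3  0 ]
  [ 0  -2   3  1 ]
ρ2 := 1/2·ρ2
  [ 1  -2     3  0 ]
  [ 0   1  -3/2  0 ]
  [ 0  -2     3  1 ]
ρ3 := ρ3 + 2·ρ2
  [ 1  -2     3  0 ]
  [ 0   1  -3/2  0 ]
  [ 0   0     0  1 ]
ρ1 := ρ1 + 2·ρ2
  [ 1  0     0  0 ]
  [ 0  1  -3/2  0 ]
  [ 0  0     0  1 ]
The reduced form has 3 nonzero rows.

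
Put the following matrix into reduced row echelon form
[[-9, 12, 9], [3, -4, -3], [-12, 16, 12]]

R1 → -1/9·R1
  [   1  -4/3  -1 ]
  [   3    -4  -3 ]
  [ -12    16  12 ]
R2 → R2 − 3·R1
  [   1  -4/3  -1 ]
  [   0     0   0 ]
  [ -12    16  12 ]
R3 → R3 + 12·R1
  [ 1  -4/3  -1 ]
  [ 0     0   0 ]
  [ 0     0   0 ]

[[1, -4/3, -1], [0, 0, 0], [0, 0, 0]]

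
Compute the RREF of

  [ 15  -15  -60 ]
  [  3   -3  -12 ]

[[1, -1, -4], [0, 0, 0]]

ρ1 := 1/15·ρ1
ρ2 := ρ2 − 3·ρ1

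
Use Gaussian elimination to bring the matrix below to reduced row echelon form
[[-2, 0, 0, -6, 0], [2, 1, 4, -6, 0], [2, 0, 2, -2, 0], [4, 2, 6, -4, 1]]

Multiply R1 by -1/2.
  [ 1  0  0   3  0 ]
  [ 2  1  4  -6  0 ]
  [ 2  0  2  -2  0 ]
  [ 4  2  6  -4  1 ]
Subtract 2 times R1 from R2.
  [ 1  0  0    3  0 ]
  [ 0  1  4  -12  0 ]
  [ 2  0  2   -2  0 ]
  [ 4  2  6   -4  1 ]
Subtract 2 times R1 from R3.
  [ 1  0  0    3  0 ]
  [ 0  1  4  -12  0 ]
  [ 0  0  2   -8  0 ]
  [ 4  2  6   -4  1 ]
Subtract 4 times R1 from R4.
  [ 1  0  0    3  0 ]
  [ 0  1  4  -12  0 ]
  [ 0  0  2   -8  0 ]
  [ 0  2  6  -16  1 ]
Subtract 2 times R2 from R4.
  [ 1  0   0    3  0 ]
  [ 0  1   4  -12  0 ]
  [ 0  0   2   -8  0 ]
  [ 0  0  -2    8  1 ]
Multiply R3 by 1/2.
  [ 1  0   0    3  0 ]
  [ 0  1   4  -12  0 ]
  [ 0  0   1   -4  0 ]
  [ 0  0  -2    8  1 ]
Add 2 times R3 to R4.
  [ 1  0  0    3  0 ]
  [ 0  1  4  -12  0 ]
  [ 0  0  1   -4  0 ]
  [ 0  0  0    0  1 ]
Subtract 4 times R3 from R2.
  [ 1  0  0   3  0 ]
  [ 0  1  0   4  0 ]
  [ 0  0  1  -4  0 ]
  [ 0  0  0   0  1 ]

[[1, 0, 0, 3, 0], [0, 1, 0, 4, 0], [0, 0, 1, -4, 0], [0, 0, 0, 0, 1]]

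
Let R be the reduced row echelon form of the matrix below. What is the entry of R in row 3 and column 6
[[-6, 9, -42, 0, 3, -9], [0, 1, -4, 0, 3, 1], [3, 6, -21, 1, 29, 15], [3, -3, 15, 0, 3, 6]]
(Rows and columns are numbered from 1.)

Multiply R1 by -1/6.
  [ 1  -3/2    7  0  -1/2  3/2 ]
  [ 0     1   -4  0     3    1 ]
  [ 3     6  -21  1    29   15 ]
  [ 3    -3   15  0     3    6 ]
Subtract 3 times R1 from R3.
  [ 1  -3/2    7  0  -1/2   3/2 ]
  [ 0     1   -4  0     3     1 ]
  [ 0  21/2  -42  1  61/2  21/2 ]
  [ 3    -3   15  0     3     6 ]
Subtract 3 times R1 from R4.
  [ 1  -3/2    7  0  -1/2   3/2 ]
  [ 0     1   -4  0     3     1 ]
  [ 0  21/2  -42  1  61/2  21/2 ]
  [ 0   3/2   -6  0   9/2   3/2 ]
Subtract 21/2 times R2 from R3.
  [ 1  -3/2   7  0  -1/2  3/2 ]
  [ 0     1  -4  0     3    1 ]
  [ 0     0   0  1    -1    0 ]
  [ 0   3/2  -6  0   9/2  3/2 ]
Subtract 3/2 times R2 from R4.
  [ 1  -3/2   7  0  -1/2  3/2 ]
  [ 0     1  -4  0     3    1 ]
  [ 0     0   0  1    -1    0 ]
  [ 0     0   0  0     0    0 ]
Add 3/2 times R2 to R1.
  [ 1  0   1  0   4  3 ]
  [ 0  1  -4  0   3  1 ]
  [ 0  0   0  1  -1  0 ]
  [ 0  0   0  0   0  0 ]

0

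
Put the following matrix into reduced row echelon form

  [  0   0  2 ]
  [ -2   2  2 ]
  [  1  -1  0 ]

[[1, -1, 0], [0, 0, 1], [0, 0, 0]]

Swap ρ1 and ρ2.
  [ -2   2  2 ]
  [  0   0  2 ]
  [  1  -1  0 ]
Multiply ρ1 by -1/2.
  [ 1  -1  -1 ]
  [ 0   0   2 ]
  [ 1  -1   0 ]
Subtract ρ1 from ρ3.
  [ 1  -1  -1 ]
  [ 0   0   2 ]
  [ 0   0   1 ]
Multiply ρ2 by 1/2.
  [ 1  -1  -1 ]
  [ 0   0   1 ]
  [ 0   0   1 ]
Subtract ρ2 from ρ3.
  [ 1  -1  -1 ]
  [ 0   0   1 ]
  [ 0   0   0 ]
Add ρ2 to ρ1.
  [ 1  -1  0 ]
  [ 0   0  1 ]
  [ 0   0  0 ]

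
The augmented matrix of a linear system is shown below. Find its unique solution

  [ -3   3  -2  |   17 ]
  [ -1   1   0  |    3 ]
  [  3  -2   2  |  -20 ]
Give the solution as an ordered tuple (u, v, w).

(-6, -3, -4)

R1 → -1/3·R1
  [  1  -1  2/3  |  -17/3 ]
  [ -1   1    0  |      3 ]
  [  3  -2    2  |    -20 ]
R2 → R2 + R1
  [ 1  -1  2/3  |  -17/3 ]
  [ 0   0  2/3  |   -8/3 ]
  [ 3  -2    2  |    -20 ]
R3 → R3 − 3·R1
  [ 1  -1  2/3  |  -17/3 ]
  [ 0   0  2/3  |   -8/3 ]
  [ 0   1    0  |     -3 ]
R2 ↔ R3
  [ 1  -1  2/3  |  -17/3 ]
  [ 0   1    0  |     -3 ]
  [ 0   0  2/3  |   -8/3 ]
R3 → 3/2·R3
  [ 1  -1  2/3  |  -17/3 ]
  [ 0   1    0  |     -3 ]
  [ 0   0    1  |     -4 ]
R1 → R1 − 2/3·R3
  [ 1  -1  0  |  -3 ]
  [ 0   1  0  |  -3 ]
  [ 0   0  1  |  -4 ]
R1 → R1 + R2
  [ 1  0  0  |  -6 ]
  [ 0  1  0  |  -3 ]
  [ 0  0  1  |  -4 ]
Reading off the last column: u = -6, v = -3, w = -4.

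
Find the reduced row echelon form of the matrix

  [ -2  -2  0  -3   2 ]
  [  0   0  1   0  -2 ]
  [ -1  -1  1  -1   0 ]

Multiply r1 by -1/2.
  [  1   1  0  3/2  -1 ]
  [  0   0  1    0  -2 ]
  [ -1  -1  1   -1   0 ]
Add r1 to r3.
  [ 1  1  0  3/2  -1 ]
  [ 0  0  1    0  -2 ]
  [ 0  0  1  1/2  -1 ]
Subtract r2 from r3.
  [ 1  1  0  3/2  -1 ]
  [ 0  0  1    0  -2 ]
  [ 0  0  0  1/2   1 ]
Multiply r3 by 2.
  [ 1  1  0  3/2  -1 ]
  [ 0  0  1    0  -2 ]
  [ 0  0  0    1   2 ]
Subtract 3/2 times r3 from r1.
  [ 1  1  0  0  -4 ]
  [ 0  0  1  0  -2 ]
  [ 0  0  0  1   2 ]

[[1, 1, 0, 0, -4], [0, 0, 1, 0, -2], [0, 0, 0, 1, 2]]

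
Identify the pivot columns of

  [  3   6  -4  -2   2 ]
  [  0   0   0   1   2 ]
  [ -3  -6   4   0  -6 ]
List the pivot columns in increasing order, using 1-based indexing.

1, 4

ρ1 → 1/3·ρ1
ρ3 → ρ3 + 3·ρ1
ρ3 → ρ3 + 2·ρ2
ρ1 → ρ1 + 2/3·ρ2
Pivot columns are the columns containing a leading 1.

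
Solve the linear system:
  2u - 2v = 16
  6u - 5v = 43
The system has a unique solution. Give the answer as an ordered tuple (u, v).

Form the augmented matrix and row-reduce:
  [ 2  -2  |  16 ]
  [ 6  -5  |  43 ]
Multiply r1 by 1/2.
Subtract 6 times r1 from r2.
Add r2 to r1.
Reading off the last column: u = 3, v = -5.

(3, -5)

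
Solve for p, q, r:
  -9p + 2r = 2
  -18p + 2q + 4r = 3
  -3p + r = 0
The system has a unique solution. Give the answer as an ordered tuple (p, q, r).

Form the augmented matrix and row-reduce:
  [  -9  0  2  |  2 ]
  [ -18  2  4  |  3 ]
  [  -3  0  1  |  0 ]
Multiply R1 by -1/9.
  [   1  0  -2/9  |  -2/9 ]
  [ -18  2     4  |     3 ]
  [  -3  0     1  |     0 ]
Add 18 times R1 to R2.
  [  1  0  -2/9  |  -2/9 ]
  [  0  2     0  |    -1 ]
  [ -3  0     1  |     0 ]
Add 3 times R1 to R3.
  [ 1  0  -2/9  |  -2/9 ]
  [ 0  2     0  |    -1 ]
  [ 0  0   1/3  |  -2/3 ]
Multiply R2 by 1/2.
  [ 1  0  -2/9  |  -2/9 ]
  [ 0  1     0  |  -1/2 ]
  [ 0  0   1/3  |  -2/3 ]
Multiply R3 by 3.
  [ 1  0  -2/9  |  -2/9 ]
  [ 0  1     0  |  -1/2 ]
  [ 0  0     1  |    -2 ]
Add 2/9 times R3 to R1.
  [ 1  0  0  |  -2/3 ]
  [ 0  1  0  |  -1/2 ]
  [ 0  0  1  |    -2 ]
Reading off the last column: p = -2/3, q = -1/2, r = -2.

(-2/3, -1/2, -2)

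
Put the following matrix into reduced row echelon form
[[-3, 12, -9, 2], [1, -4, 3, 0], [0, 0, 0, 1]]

R1 -> -1/3·R1
  [ 1  -4  3  -2/3 ]
  [ 1  -4  3     0 ]
  [ 0   0  0     1 ]
R2 -> R2 − R1
  [ 1  -4  3  -2/3 ]
  [ 0   0  0   2/3 ]
  [ 0   0  0     1 ]
R2 -> 3/2·R2
  [ 1  -4  3  -2/3 ]
  [ 0   0  0     1 ]
  [ 0   0  0     1 ]
R3 -> R3 − R2
  [ 1  -4  3  -2/3 ]
  [ 0   0  0     1 ]
  [ 0   0  0     0 ]
R1 -> R1 + 2/3·R2
  [ 1  -4  3  0 ]
  [ 0   0  0  1 ]
  [ 0   0  0  0 ]

[[1, -4, 3, 0], [0, 0, 0, 1], [0, 0, 0, 0]]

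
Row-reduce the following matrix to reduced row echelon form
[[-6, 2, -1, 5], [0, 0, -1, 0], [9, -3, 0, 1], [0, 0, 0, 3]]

Multiply R1 by -1/6.
Subtract 9 times R1 from R3.
Multiply R2 by -1.
Add 3/2 times R2 to R3.
Multiply R3 by 2/17.
Subtract 3 times R3 from R4.
Add 5/6 times R3 to R1.
Subtract 1/6 times R2 from R1.

[[1, -1/3, 0, 0], [0, 0, 1, 0], [0, 0, 0, 1], [0, 0, 0, 0]]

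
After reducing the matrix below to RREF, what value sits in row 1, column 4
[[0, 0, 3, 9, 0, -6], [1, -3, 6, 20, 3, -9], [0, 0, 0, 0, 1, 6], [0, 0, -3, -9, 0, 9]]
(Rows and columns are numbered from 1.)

2

r1 <-> r2
  [ 1  -3   6  20  3  -9 ]
  [ 0   0   3   9  0  -6 ]
  [ 0   0   0   0  1   6 ]
  [ 0   0  -3  -9  0   9 ]
r2 -> 1/3·r2
  [ 1  -3   6  20  3  -9 ]
  [ 0   0   1   3  0  -2 ]
  [ 0   0   0   0  1   6 ]
  [ 0   0  -3  -9  0   9 ]
r4 -> r4 + 3·r2
  [ 1  -3  6  20  3  -9 ]
  [ 0   0  1   3  0  -2 ]
  [ 0   0  0   0  1   6 ]
  [ 0   0  0   0  0   3 ]
r4 -> 1/3·r4
  [ 1  -3  6  20  3  -9 ]
  [ 0   0  1   3  0  -2 ]
  [ 0   0  0   0  1   6 ]
  [ 0   0  0   0  0   1 ]
r3 -> r3 − 6·r4
  [ 1  -3  6  20  3  -9 ]
  [ 0   0  1   3  0  -2 ]
  [ 0   0  0   0  1   0 ]
  [ 0   0  0   0  0   1 ]
r2 -> r2 + 2·r4
  [ 1  -3  6  20  3  -9 ]
  [ 0   0  1   3  0   0 ]
  [ 0   0  0   0  1   0 ]
  [ 0   0  0   0  0   1 ]
r1 -> r1 + 9·r4
  [ 1  -3  6  20  3  0 ]
  [ 0   0  1   3  0  0 ]
  [ 0   0  0   0  1  0 ]
  [ 0   0  0   0  0  1 ]
r1 -> r1 − 3·r3
  [ 1  -3  6  20  0  0 ]
  [ 0   0  1   3  0  0 ]
  [ 0   0  0   0  1  0 ]
  [ 0   0  0   0  0  1 ]
r1 -> r1 − 6·r2
  [ 1  -3  0  2  0  0 ]
  [ 0   0  1  3  0  0 ]
  [ 0   0  0  0  1  0 ]
  [ 0   0  0  0  0  1 ]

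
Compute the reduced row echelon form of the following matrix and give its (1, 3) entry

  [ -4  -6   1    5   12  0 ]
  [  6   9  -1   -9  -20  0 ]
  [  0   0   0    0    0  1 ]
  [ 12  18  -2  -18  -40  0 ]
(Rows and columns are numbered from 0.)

ρ1 ← -1/4·ρ1
  [  1  3/2  -1/4  -5/4   -3  0 ]
  [  6    9    -1    -9  -20  0 ]
  [  0    0     0     0    0  1 ]
  [ 12   18    -2   -18  -40  0 ]
ρ2 ← ρ2 − 6·ρ1
  [  1  3/2  -1/4  -5/4   -3  0 ]
  [  0    0   1/2  -3/2   -2  0 ]
  [  0    0     0     0    0  1 ]
  [ 12   18    -2   -18  -40  0 ]
ρ4 ← ρ4 − 12·ρ1
  [ 1  3/2  -1/4  -5/4  -3  0 ]
  [ 0    0   1/2  -3/2  -2  0 ]
  [ 0    0     0     0   0  1 ]
  [ 0    0     1    -3  -4  0 ]
ρ2 ← 2·ρ2
  [ 1  3/2  -1/4  -5/4  -3  0 ]
  [ 0    0     1    -3  -4  0 ]
  [ 0    0     0     0   0  1 ]
  [ 0    0     1    -3  -4  0 ]
ρ4 ← ρ4 − ρ2
  [ 1  3/2  -1/4  -5/4  -3  0 ]
  [ 0    0     1    -3  -4  0 ]
  [ 0    0     0     0   0  1 ]
  [ 0    0     0     0   0  0 ]
ρ1 ← ρ1 + 1/4·ρ2
  [ 1  3/2  0  -2  -4  0 ]
  [ 0    0  1  -3  -4  0 ]
  [ 0    0  0   0   0  1 ]
  [ 0    0  0   0   0  0 ]

-3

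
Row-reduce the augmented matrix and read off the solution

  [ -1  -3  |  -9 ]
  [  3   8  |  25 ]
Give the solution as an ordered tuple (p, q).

(3, 2)

R1 -> -1·R1
  [ 1  3  |   9 ]
  [ 3  8  |  25 ]
R2 -> R2 − 3·R1
  [ 1   3  |   9 ]
  [ 0  -1  |  -2 ]
R2 -> -1·R2
  [ 1  3  |  9 ]
  [ 0  1  |  2 ]
R1 -> R1 − 3·R2
  [ 1  0  |  3 ]
  [ 0  1  |  2 ]
Reading off the last column: p = 3, q = 2.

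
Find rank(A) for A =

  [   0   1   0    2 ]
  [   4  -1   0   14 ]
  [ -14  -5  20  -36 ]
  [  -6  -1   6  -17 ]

rank = 3

r1 <-> r2
  [   4  -1   0   14 ]
  [   0   1   0    2 ]
  [ -14  -5  20  -36 ]
  [  -6  -1   6  -17 ]
r1 → 1/4·r1
  [   1  -1/4   0  7/2 ]
  [   0     1   0    2 ]
  [ -14    -5  20  -36 ]
  [  -6    -1   6  -17 ]
r3 → r3 + 14·r1
  [  1   -1/4   0  7/2 ]
  [  0      1   0    2 ]
  [  0  -17/2  20   13 ]
  [ -6     -1   6  -17 ]
r4 → r4 + 6·r1
  [ 1   -1/4   0  7/2 ]
  [ 0      1   0    2 ]
  [ 0  -17/2  20   13 ]
  [ 0   -5/2   6    4 ]
r3 → r3 + 17/2·r2
  [ 1  -1/4   0  7/2 ]
  [ 0     1   0    2 ]
  [ 0     0  20   30 ]
  [ 0  -5/2   6    4 ]
r4 → r4 + 5/2·r2
  [ 1  -1/4   0  7/2 ]
  [ 0     1   0    2 ]
  [ 0     0  20   30 ]
  [ 0     0   6    9 ]
r3 → 1/20·r3
  [ 1  -1/4  0  7/2 ]
  [ 0     1  0    2 ]
  [ 0     0  1  3/2 ]
  [ 0     0  6    9 ]
r4 → r4 − 6·r3
  [ 1  -1/4  0  7/2 ]
  [ 0     1  0    2 ]
  [ 0     0  1  3/2 ]
  [ 0     0  0    0 ]
r1 → r1 + 1/4·r2
  [ 1  0  0    4 ]
  [ 0  1  0    2 ]
  [ 0  0  1  3/2 ]
  [ 0  0  0    0 ]
The reduced form has 3 nonzero rows.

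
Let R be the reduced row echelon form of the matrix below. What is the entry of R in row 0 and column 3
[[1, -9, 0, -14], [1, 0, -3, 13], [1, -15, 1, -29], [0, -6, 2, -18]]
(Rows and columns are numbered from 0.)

r2 := r2 − r1
  [ 1   -9   0  -14 ]
  [ 0    9  -3   27 ]
  [ 1  -15   1  -29 ]
  [ 0   -6   2  -18 ]
r3 := r3 − r1
  [ 1  -9   0  -14 ]
  [ 0   9  -3   27 ]
  [ 0  -6   1  -15 ]
  [ 0  -6   2  -18 ]
r2 := 1/9·r2
  [ 1  -9     0  -14 ]
  [ 0   1  -1/3    3 ]
  [ 0  -6     1  -15 ]
  [ 0  -6     2  -18 ]
r3 := r3 + 6·r2
  [ 1  -9     0  -14 ]
  [ 0   1  -1/3    3 ]
  [ 0   0    -1    3 ]
  [ 0  -6     2  -18 ]
r4 := r4 + 6·r2
  [ 1  -9     0  -14 ]
  [ 0   1  -1/3    3 ]
  [ 0   0    -1    3 ]
  [ 0   0     0    0 ]
r3 := -1·r3
  [ 1  -9     0  -14 ]
  [ 0   1  -1/3    3 ]
  [ 0   0     1   -3 ]
  [ 0   0     0    0 ]
r2 := r2 + 1/3·r3
  [ 1  -9  0  -14 ]
  [ 0   1  0    2 ]
  [ 0   0  1   -3 ]
  [ 0   0  0    0 ]
r1 := r1 + 9·r2
  [ 1  0  0   4 ]
  [ 0  1  0   2 ]
  [ 0  0  1  -3 ]
  [ 0  0  0   0 ]

4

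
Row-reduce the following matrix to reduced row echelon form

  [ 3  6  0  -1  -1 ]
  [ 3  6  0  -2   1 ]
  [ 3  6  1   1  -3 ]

[[1, 2, 0, 0, -1], [0, 0, 1, 0, 2], [0, 0, 0, 1, -2]]

R1 ← 1/3·R1
R2 ← R2 − 3·R1
R3 ← R3 − 3·R1
R2 <-> R3
R3 ← -1·R3
R2 ← R2 − 2·R3
R1 ← R1 + 1/3·R3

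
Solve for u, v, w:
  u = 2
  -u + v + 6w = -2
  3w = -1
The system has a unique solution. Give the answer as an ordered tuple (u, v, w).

(2, 2, -1/3)

Form the augmented matrix and row-reduce:
  [  1  0  0  |   2 ]
  [ -1  1  6  |  -2 ]
  [  0  0  3  |  -1 ]
Add r1 to r2.
Multiply r3 by 1/3.
Subtract 6 times r3 from r2.
Reading off the last column: u = 2, v = 2, w = -1/3.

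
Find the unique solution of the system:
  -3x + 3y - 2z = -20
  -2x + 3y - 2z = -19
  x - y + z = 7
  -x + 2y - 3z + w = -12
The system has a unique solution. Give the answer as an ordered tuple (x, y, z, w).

Form the augmented matrix and row-reduce:
  [ -3   3  -2  0  |  -20 ]
  [ -2   3  -2  0  |  -19 ]
  [  1  -1   1  0  |    7 ]
  [ -1   2  -3  1  |  -12 ]
Multiply r1 by -1/3.
Add 2 times r1 to r2.
Subtract r1 from r3.
Add r1 to r4.
Subtract r2 from r4.
Multiply r3 by 3.
Add 5/3 times r3 to r4.
Add 2/3 times r3 to r2.
Subtract 2/3 times r3 from r1.
Add r2 to r1.
Reading off the last column: x = 1, y = -5, z = 1, w = 2.

(1, -5, 1, 2)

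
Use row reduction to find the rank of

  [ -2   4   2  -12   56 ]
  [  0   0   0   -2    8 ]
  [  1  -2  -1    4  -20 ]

rank = 2

Multiply r1 by -1/2.
  [ 1  -2  -1   6  -28 ]
  [ 0   0   0  -2    8 ]
  [ 1  -2  -1   4  -20 ]
Subtract r1 from r3.
  [ 1  -2  -1   6  -28 ]
  [ 0   0   0  -2    8 ]
  [ 0   0   0  -2    8 ]
Multiply r2 by -1/2.
  [ 1  -2  -1   6  -28 ]
  [ 0   0   0   1   -4 ]
  [ 0   0   0  -2    8 ]
Add 2 times r2 to r3.
  [ 1  -2  -1  6  -28 ]
  [ 0   0   0  1   -4 ]
  [ 0   0   0  0    0 ]
Subtract 6 times r2 from r1.
  [ 1  -2  -1  0  -4 ]
  [ 0   0   0  1  -4 ]
  [ 0   0   0  0   0 ]
The reduced form has 2 nonzero rows.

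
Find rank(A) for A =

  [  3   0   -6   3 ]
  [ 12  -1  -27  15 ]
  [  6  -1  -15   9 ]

rank = 2

ρ1 ← 1/3·ρ1
  [  1   0   -2   1 ]
  [ 12  -1  -27  15 ]
  [  6  -1  -15   9 ]
ρ2 ← ρ2 − 12·ρ1
  [ 1   0   -2  1 ]
  [ 0  -1   -3  3 ]
  [ 6  -1  -15  9 ]
ρ3 ← ρ3 − 6·ρ1
  [ 1   0  -2  1 ]
  [ 0  -1  -3  3 ]
  [ 0  -1  -3  3 ]
ρ2 ← -1·ρ2
  [ 1   0  -2   1 ]
  [ 0   1   3  -3 ]
  [ 0  -1  -3   3 ]
ρ3 ← ρ3 + ρ2
  [ 1  0  -2   1 ]
  [ 0  1   3  -3 ]
  [ 0  0   0   0 ]
The reduced form has 2 nonzero rows.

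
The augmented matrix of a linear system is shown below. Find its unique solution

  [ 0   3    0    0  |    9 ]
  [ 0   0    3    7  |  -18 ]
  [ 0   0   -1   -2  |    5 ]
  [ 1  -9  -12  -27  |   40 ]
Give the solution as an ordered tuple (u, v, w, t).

r1 <=> r4
r2 <=> r4
r2 -> 1/3·r2
r3 -> -1·r3
r4 -> r4 − 3·r3
r3 -> r3 − 2·r4
r1 -> r1 + 27·r4
r1 -> r1 + 12·r3
r1 -> r1 + 9·r2
Reading off the last column: u = -2, v = 3, w = 1, t = -3.

(-2, 3, 1, -3)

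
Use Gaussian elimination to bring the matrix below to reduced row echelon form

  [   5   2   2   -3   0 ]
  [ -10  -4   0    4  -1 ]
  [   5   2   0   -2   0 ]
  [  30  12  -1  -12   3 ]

[[1, 2/5, 0, 0, 0], [0, 0, 1, 0, 0], [0, 0, 0, 1, 0], [0, 0, 0, 0, 1]]

Multiply ρ1 by 1/5.
  [   1  2/5  2/5  -3/5   0 ]
  [ -10   -4    0     4  -1 ]
  [   5    2    0    -2   0 ]
  [  30   12   -1   -12   3 ]
Add 10 times ρ1 to ρ2.
  [  1  2/5  2/5  -3/5   0 ]
  [  0    0    4    -2  -1 ]
  [  5    2    0    -2   0 ]
  [ 30   12   -1   -12   3 ]
Subtract 5 times ρ1 from ρ3.
  [  1  2/5  2/5  -3/5   0 ]
  [  0    0    4    -2  -1 ]
  [  0    0   -2     1   0 ]
  [ 30   12   -1   -12   3 ]
Subtract 30 times ρ1 from ρ4.
  [ 1  2/5  2/5  -3/5   0 ]
  [ 0    0    4    -2  -1 ]
  [ 0    0   -2     1   0 ]
  [ 0    0  -13     6   3 ]
Multiply ρ2 by 1/4.
  [ 1  2/5  2/5  -3/5     0 ]
  [ 0    0    1  -1/2  -1/4 ]
  [ 0    0   -2     1     0 ]
  [ 0    0  -13     6     3 ]
Add 2 times ρ2 to ρ3.
  [ 1  2/5  2/5  -3/5     0 ]
  [ 0    0    1  -1/2  -1/4 ]
  [ 0    0    0     0  -1/2 ]
  [ 0    0  -13     6     3 ]
Add 13 times ρ2 to ρ4.
  [ 1  2/5  2/5  -3/5     0 ]
  [ 0    0    1  -1/2  -1/4 ]
  [ 0    0    0     0  -1/2 ]
  [ 0    0    0  -1/2  -1/4 ]
Swap ρ3 and ρ4.
  [ 1  2/5  2/5  -3/5     0 ]
  [ 0    0    1  -1/2  -1/4 ]
  [ 0    0    0  -1/2  -1/4 ]
  [ 0    0    0     0  -1/2 ]
Multiply ρ3 by -2.
  [ 1  2/5  2/5  -3/5     0 ]
  [ 0    0    1  -1/2  -1/4 ]
  [ 0    0    0     1   1/2 ]
  [ 0    0    0     0  -1/2 ]
Multiply ρ4 by -2.
  [ 1  2/5  2/5  -3/5     0 ]
  [ 0    0    1  -1/2  -1/4 ]
  [ 0    0    0     1   1/2 ]
  [ 0    0    0     0     1 ]
Subtract 1/2 times ρ4 from ρ3.
  [ 1  2/5  2/5  -3/5     0 ]
  [ 0    0    1  -1/2  -1/4 ]
  [ 0    0    0     1     0 ]
  [ 0    0    0     0     1 ]
Add 1/4 times ρ4 to ρ2.
  [ 1  2/5  2/5  -3/5  0 ]
  [ 0    0    1  -1/2  0 ]
  [ 0    0    0     1  0 ]
  [ 0    0    0     0  1 ]
Add 1/2 times ρ3 to ρ2.
  [ 1  2/5  2/5  -3/5  0 ]
  [ 0    0    1     0  0 ]
  [ 0    0    0     1  0 ]
  [ 0    0    0     0  1 ]
Add 3/5 times ρ3 to ρ1.
  [ 1  2/5  2/5  0  0 ]
  [ 0    0    1  0  0 ]
  [ 0    0    0  1  0 ]
  [ 0    0    0  0  1 ]
Subtract 2/5 times ρ2 from ρ1.
  [ 1  2/5  0  0  0 ]
  [ 0    0  1  0  0 ]
  [ 0    0  0  1  0 ]
  [ 0    0  0  0  1 ]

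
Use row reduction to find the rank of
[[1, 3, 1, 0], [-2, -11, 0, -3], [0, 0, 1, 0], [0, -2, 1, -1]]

rank = 4

R2 -> R2 + 2·R1
  [ 1   3  1   0 ]
  [ 0  -5  2  -3 ]
  [ 0   0  1   0 ]
  [ 0  -2  1  -1 ]
R2 -> -1/5·R2
  [ 1   3     1    0 ]
  [ 0   1  -2/5  3/5 ]
  [ 0   0     1    0 ]
  [ 0  -2     1   -1 ]
R4 -> R4 + 2·R2
  [ 1  3     1    0 ]
  [ 0  1  -2/5  3/5 ]
  [ 0  0     1    0 ]
  [ 0  0   1/5  1/5 ]
R4 -> R4 − 1/5·R3
  [ 1  3     1    0 ]
  [ 0  1  -2/5  3/5 ]
  [ 0  0     1    0 ]
  [ 0  0     0  1/5 ]
R4 -> 5·R4
  [ 1  3     1    0 ]
  [ 0  1  -2/5  3/5 ]
  [ 0  0     1    0 ]
  [ 0  0     0    1 ]
R2 -> R2 − 3/5·R4
  [ 1  3     1  0 ]
  [ 0  1  -2/5  0 ]
  [ 0  0     1  0 ]
  [ 0  0     0  1 ]
R2 -> R2 + 2/5·R3
  [ 1  3  1  0 ]
  [ 0  1  0  0 ]
  [ 0  0  1  0 ]
  [ 0  0  0  1 ]
R1 -> R1 − R3
  [ 1  3  0  0 ]
  [ 0  1  0  0 ]
  [ 0  0  1  0 ]
  [ 0  0  0  1 ]
R1 -> R1 − 3·R2
  [ 1  0  0  0 ]
  [ 0  1  0  0 ]
  [ 0  0  1  0 ]
  [ 0  0  0  1 ]
The reduced form has 4 nonzero rows.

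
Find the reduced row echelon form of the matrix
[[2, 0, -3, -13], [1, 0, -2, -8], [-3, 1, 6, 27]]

Multiply R1 by 1/2.
  [  1  0  -3/2  -13/2 ]
  [  1  0    -2     -8 ]
  [ -3  1     6     27 ]
Subtract R1 from R2.
  [  1  0  -3/2  -13/2 ]
  [  0  0  -1/2   -3/2 ]
  [ -3  1     6     27 ]
Add 3 times R1 to R3.
  [ 1  0  -3/2  -13/2 ]
  [ 0  0  -1/2   -3/2 ]
  [ 0  1   3/2   15/2 ]
Swap R2 and R3.
  [ 1  0  -3/2  -13/2 ]
  [ 0  1   3/2   15/2 ]
  [ 0  0  -1/2   -3/2 ]
Multiply R3 by -2.
  [ 1  0  -3/2  -13/2 ]
  [ 0  1   3/2   15/2 ]
  [ 0  0     1      3 ]
Subtract 3/2 times R3 from R2.
  [ 1  0  -3/2  -13/2 ]
  [ 0  1     0      3 ]
  [ 0  0     1      3 ]
Add 3/2 times R3 to R1.
  [ 1  0  0  -2 ]
  [ 0  1  0   3 ]
  [ 0  0  1   3 ]

[[1, 0, 0, -2], [0, 1, 0, 3], [0, 0, 1, 3]]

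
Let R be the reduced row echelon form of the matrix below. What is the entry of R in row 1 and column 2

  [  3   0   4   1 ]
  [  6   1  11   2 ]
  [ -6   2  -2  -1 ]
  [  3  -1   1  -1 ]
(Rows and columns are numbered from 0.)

3

R1 := 1/3·R1
R2 := R2 − 6·R1
R3 := R3 + 6·R1
R4 := R4 − 3·R1
R3 := R3 − 2·R2
R4 := R4 + R2
R4 := R4 + 2·R3
R1 := R1 − 1/3·R3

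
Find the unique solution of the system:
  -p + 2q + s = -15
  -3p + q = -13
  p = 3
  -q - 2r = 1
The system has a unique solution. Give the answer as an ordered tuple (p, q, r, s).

Form the augmented matrix and row-reduce:
  [ -1   2   0  1  |  -15 ]
  [ -3   1   0  0  |  -13 ]
  [  1   0   0  0  |    3 ]
  [  0  -1  -2  0  |    1 ]
ρ1 ← -1·ρ1
ρ2 ← ρ2 + 3·ρ1
ρ3 ← ρ3 − ρ1
ρ2 ← -1/5·ρ2
ρ3 ← ρ3 − 2·ρ2
ρ4 ← ρ4 + ρ2
ρ3 <=> ρ4
ρ3 ← -1/2·ρ3
ρ4 ← -5·ρ4
ρ3 ← ρ3 + 3/10·ρ4
ρ2 ← ρ2 − 3/5·ρ4
ρ1 ← ρ1 + ρ4
ρ1 ← ρ1 + 2·ρ2
Reading off the last column: p = 3, q = -4, r = 3/2, s = -4.

(3, -4, 3/2, -4)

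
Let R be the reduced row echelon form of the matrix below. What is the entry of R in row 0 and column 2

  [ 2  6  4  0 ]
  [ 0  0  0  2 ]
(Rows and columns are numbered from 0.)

Multiply R1 by 1/2.
  [ 1  3  2  0 ]
  [ 0  0  0  2 ]
Multiply R2 by 1/2.
  [ 1  3  2  0 ]
  [ 0  0  0  1 ]

2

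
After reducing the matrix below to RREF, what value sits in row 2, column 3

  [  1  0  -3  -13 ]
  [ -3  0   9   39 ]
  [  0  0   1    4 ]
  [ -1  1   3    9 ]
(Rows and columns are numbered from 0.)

4

ρ2 ← ρ2 + 3·ρ1
  [  1  0  -3  -13 ]
  [  0  0   0    0 ]
  [  0  0   1    4 ]
  [ -1  1   3    9 ]
ρ4 ← ρ4 + ρ1
  [ 1  0  -3  -13 ]
  [ 0  0   0    0 ]
  [ 0  0   1    4 ]
  [ 0  1   0   -4 ]
ρ2 ↔ ρ4
  [ 1  0  -3  -13 ]
  [ 0  1   0   -4 ]
  [ 0  0   1    4 ]
  [ 0  0   0    0 ]
ρ1 ← ρ1 + 3·ρ3
  [ 1  0  0  -1 ]
  [ 0  1  0  -4 ]
  [ 0  0  1   4 ]
  [ 0  0  0   0 ]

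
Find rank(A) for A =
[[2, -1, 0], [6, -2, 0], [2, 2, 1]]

rank = 3

Multiply r1 by 1/2.
Subtract 6 times r1 from r2.
Subtract 2 times r1 from r3.
Subtract 3 times r2 from r3.
Add 1/2 times r2 to r1.
The reduced form has 3 nonzero rows.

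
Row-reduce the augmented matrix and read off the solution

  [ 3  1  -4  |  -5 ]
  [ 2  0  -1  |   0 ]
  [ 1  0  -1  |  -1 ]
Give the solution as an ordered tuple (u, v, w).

(1, 0, 2)

ρ1 -> 1/3·ρ1
  [ 1  1/3  -4/3  |  -5/3 ]
  [ 2    0    -1  |     0 ]
  [ 1    0    -1  |    -1 ]
ρ2 -> ρ2 − 2·ρ1
  [ 1   1/3  -4/3  |  -5/3 ]
  [ 0  -2/3   5/3  |  10/3 ]
  [ 1     0    -1  |    -1 ]
ρ3 -> ρ3 − ρ1
  [ 1   1/3  -4/3  |  -5/3 ]
  [ 0  -2/3   5/3  |  10/3 ]
  [ 0  -1/3   1/3  |   2/3 ]
ρ2 -> -3/2·ρ2
  [ 1   1/3  -4/3  |  -5/3 ]
  [ 0     1  -5/2  |    -5 ]
  [ 0  -1/3   1/3  |   2/3 ]
ρ3 -> ρ3 + 1/3·ρ2
  [ 1  1/3  -4/3  |  -5/3 ]
  [ 0    1  -5/2  |    -5 ]
  [ 0    0  -1/2  |    -1 ]
ρ3 -> -2·ρ3
  [ 1  1/3  -4/3  |  -5/3 ]
  [ 0    1  -5/2  |    -5 ]
  [ 0    0     1  |     2 ]
ρ2 -> ρ2 + 5/2·ρ3
  [ 1  1/3  -4/3  |  -5/3 ]
  [ 0    1     0  |     0 ]
  [ 0    0     1  |     2 ]
ρ1 -> ρ1 + 4/3·ρ3
  [ 1  1/3  0  |  1 ]
  [ 0    1  0  |  0 ]
  [ 0    0  1  |  2 ]
ρ1 -> ρ1 − 1/3·ρ2
  [ 1  0  0  |  1 ]
  [ 0  1  0  |  0 ]
  [ 0  0  1  |  2 ]
Reading off the last column: u = 1, v = 0, w = 2.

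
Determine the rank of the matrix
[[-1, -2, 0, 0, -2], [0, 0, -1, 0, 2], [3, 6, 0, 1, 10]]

ρ1 → -1·ρ1
ρ3 → ρ3 − 3·ρ1
ρ2 → -1·ρ2
The reduced form has 3 nonzero rows.

rank = 3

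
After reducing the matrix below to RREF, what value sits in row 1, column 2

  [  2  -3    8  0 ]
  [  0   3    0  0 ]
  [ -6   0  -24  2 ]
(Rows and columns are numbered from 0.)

Multiply ρ1 by 1/2.
Add 6 times ρ1 to ρ3.
Multiply ρ2 by 1/3.
Add 9 times ρ2 to ρ3.
Multiply ρ3 by 1/2.
Add 3/2 times ρ2 to ρ1.

0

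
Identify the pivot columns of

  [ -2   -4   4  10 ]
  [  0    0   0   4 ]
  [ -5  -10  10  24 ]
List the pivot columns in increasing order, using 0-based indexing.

0, 3

R1 → -1/2·R1
  [  1    2  -2  -5 ]
  [  0    0   0   4 ]
  [ -5  -10  10  24 ]
R3 → R3 + 5·R1
  [ 1  2  -2  -5 ]
  [ 0  0   0   4 ]
  [ 0  0   0  -1 ]
R2 → 1/4·R2
  [ 1  2  -2  -5 ]
  [ 0  0   0   1 ]
  [ 0  0   0  -1 ]
R3 → R3 + R2
  [ 1  2  -2  -5 ]
  [ 0  0   0   1 ]
  [ 0  0   0   0 ]
R1 → R1 + 5·R2
  [ 1  2  -2  0 ]
  [ 0  0   0  1 ]
  [ 0  0   0  0 ]
Pivot columns are the columns containing a leading 1.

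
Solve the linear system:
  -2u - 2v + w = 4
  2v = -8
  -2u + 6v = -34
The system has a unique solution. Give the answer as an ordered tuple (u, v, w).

Form the augmented matrix and row-reduce:
  [ -2  -2  1  |    4 ]
  [  0   2  0  |   -8 ]
  [ -2   6  0  |  -34 ]
Multiply ρ1 by -1/2.
  [  1  1  -1/2  |   -2 ]
  [  0  2     0  |   -8 ]
  [ -2  6     0  |  -34 ]
Add 2 times ρ1 to ρ3.
  [ 1  1  -1/2  |   -2 ]
  [ 0  2     0  |   -8 ]
  [ 0  8    -1  |  -38 ]
Multiply ρ2 by 1/2.
  [ 1  1  -1/2  |   -2 ]
  [ 0  1     0  |   -4 ]
  [ 0  8    -1  |  -38 ]
Subtract 8 times ρ2 from ρ3.
  [ 1  1  -1/2  |  -2 ]
  [ 0  1     0  |  -4 ]
  [ 0  0    -1  |  -6 ]
Multiply ρ3 by -1.
  [ 1  1  -1/2  |  -2 ]
  [ 0  1     0  |  -4 ]
  [ 0  0     1  |   6 ]
Add 1/2 times ρ3 to ρ1.
  [ 1  1  0  |   1 ]
  [ 0  1  0  |  -4 ]
  [ 0  0  1  |   6 ]
Subtract ρ2 from ρ1.
  [ 1  0  0  |   5 ]
  [ 0  1  0  |  -4 ]
  [ 0  0  1  |   6 ]
Reading off the last column: u = 5, v = -4, w = 6.

(5, -4, 6)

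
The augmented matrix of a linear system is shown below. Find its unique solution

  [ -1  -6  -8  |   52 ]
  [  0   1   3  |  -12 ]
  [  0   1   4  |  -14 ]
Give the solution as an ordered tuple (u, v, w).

(0, -6, -2)

Multiply R1 by -1.
  [ 1  6  8  |  -52 ]
  [ 0  1  3  |  -12 ]
  [ 0  1  4  |  -14 ]
Subtract R2 from R3.
  [ 1  6  8  |  -52 ]
  [ 0  1  3  |  -12 ]
  [ 0  0  1  |   -2 ]
Subtract 3 times R3 from R2.
  [ 1  6  8  |  -52 ]
  [ 0  1  0  |   -6 ]
  [ 0  0  1  |   -2 ]
Subtract 8 times R3 from R1.
  [ 1  6  0  |  -36 ]
  [ 0  1  0  |   -6 ]
  [ 0  0  1  |   -2 ]
Subtract 6 times R2 from R1.
  [ 1  0  0  |   0 ]
  [ 0  1  0  |  -6 ]
  [ 0  0  1  |  -2 ]
Reading off the last column: u = 0, v = -6, w = -2.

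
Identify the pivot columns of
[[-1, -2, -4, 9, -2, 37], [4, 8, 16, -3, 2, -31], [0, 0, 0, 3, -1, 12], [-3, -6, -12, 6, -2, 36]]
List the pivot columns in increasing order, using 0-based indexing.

0, 3, 4

ρ1 -> -1·ρ1
  [  1   2    4  -9   2  -37 ]
  [  4   8   16  -3   2  -31 ]
  [  0   0    0   3  -1   12 ]
  [ -3  -6  -12   6  -2   36 ]
ρ2 -> ρ2 − 4·ρ1
  [  1   2    4  -9   2  -37 ]
  [  0   0    0  33  -6  117 ]
  [  0   0    0   3  -1   12 ]
  [ -3  -6  -12   6  -2   36 ]
ρ4 -> ρ4 + 3·ρ1
  [ 1  2  4   -9   2  -37 ]
  [ 0  0  0   33  -6  117 ]
  [ 0  0  0    3  -1   12 ]
  [ 0  0  0  -21   4  -75 ]
ρ2 -> 1/33·ρ2
  [ 1  2  4   -9      2    -37 ]
  [ 0  0  0    1  -2/11  39/11 ]
  [ 0  0  0    3     -1     12 ]
  [ 0  0  0  -21      4    -75 ]
ρ3 -> ρ3 − 3·ρ2
  [ 1  2  4   -9      2    -37 ]
  [ 0  0  0    1  -2/11  39/11 ]
  [ 0  0  0    0  -5/11  15/11 ]
  [ 0  0  0  -21      4    -75 ]
ρ4 -> ρ4 + 21·ρ2
  [ 1  2  4  -9      2    -37 ]
  [ 0  0  0   1  -2/11  39/11 ]
  [ 0  0  0   0  -5/11  15/11 ]
  [ 0  0  0   0   2/11  -6/11 ]
ρ3 -> -11/5·ρ3
  [ 1  2  4  -9      2    -37 ]
  [ 0  0  0   1  -2/11  39/11 ]
  [ 0  0  0   0      1     -3 ]
  [ 0  0  0   0   2/11  -6/11 ]
ρ4 -> ρ4 − 2/11·ρ3
  [ 1  2  4  -9      2    -37 ]
  [ 0  0  0   1  -2/11  39/11 ]
  [ 0  0  0   0      1     -3 ]
  [ 0  0  0   0      0      0 ]
ρ2 -> ρ2 + 2/11·ρ3
  [ 1  2  4  -9  2  -37 ]
  [ 0  0  0   1  0    3 ]
  [ 0  0  0   0  1   -3 ]
  [ 0  0  0   0  0    0 ]
ρ1 -> ρ1 − 2·ρ3
  [ 1  2  4  -9  0  -31 ]
  [ 0  0  0   1  0    3 ]
  [ 0  0  0   0  1   -3 ]
  [ 0  0  0   0  0    0 ]
ρ1 -> ρ1 + 9·ρ2
  [ 1  2  4  0  0  -4 ]
  [ 0  0  0  1  0   3 ]
  [ 0  0  0  0  1  -3 ]
  [ 0  0  0  0  0   0 ]
Pivot columns are the columns containing a leading 1.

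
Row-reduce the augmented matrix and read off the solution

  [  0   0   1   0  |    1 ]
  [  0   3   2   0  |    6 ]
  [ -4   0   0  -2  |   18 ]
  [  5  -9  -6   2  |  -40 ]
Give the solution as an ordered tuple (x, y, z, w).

r1 ↔ r3
  [ -4   0   0  -2  |   18 ]
  [  0   3   2   0  |    6 ]
  [  0   0   1   0  |    1 ]
  [  5  -9  -6   2  |  -40 ]
r1 → -1/4·r1
  [ 1   0   0  1/2  |  -9/2 ]
  [ 0   3   2    0  |     6 ]
  [ 0   0   1    0  |     1 ]
  [ 5  -9  -6    2  |   -40 ]
r4 → r4 − 5·r1
  [ 1   0   0   1/2  |   -9/2 ]
  [ 0   3   2     0  |      6 ]
  [ 0   0   1     0  |      1 ]
  [ 0  -9  -6  -1/2  |  -35/2 ]
r2 → 1/3·r2
  [ 1   0    0   1/2  |   -9/2 ]
  [ 0   1  2/3     0  |      2 ]
  [ 0   0    1     0  |      1 ]
  [ 0  -9   -6  -1/2  |  -35/2 ]
r4 → r4 + 9·r2
  [ 1  0    0   1/2  |  -9/2 ]
  [ 0  1  2/3     0  |     2 ]
  [ 0  0    1     0  |     1 ]
  [ 0  0    0  -1/2  |   1/2 ]
r4 → -2·r4
  [ 1  0    0  1/2  |  -9/2 ]
  [ 0  1  2/3    0  |     2 ]
  [ 0  0    1    0  |     1 ]
  [ 0  0    0    1  |    -1 ]
r1 → r1 − 1/2·r4
  [ 1  0    0  0  |  -4 ]
  [ 0  1  2/3  0  |   2 ]
  [ 0  0    1  0  |   1 ]
  [ 0  0    0  1  |  -1 ]
r2 → r2 − 2/3·r3
  [ 1  0  0  0  |   -4 ]
  [ 0  1  0  0  |  4/3 ]
  [ 0  0  1  0  |    1 ]
  [ 0  0  0  1  |   -1 ]
Reading off the last column: x = -4, y = 4/3, z = 1, w = -1.

(-4, 4/3, 1, -1)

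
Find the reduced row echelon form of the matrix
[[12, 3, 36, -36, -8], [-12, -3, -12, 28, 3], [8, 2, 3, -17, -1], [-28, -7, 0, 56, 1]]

[[1, 1/4, 0, -2, 0], [0, 0, 1, -1/3, 0], [0, 0, 0, 0, 1], [0, 0, 0, 0, 0]]

ρ1 → 1/12·ρ1
ρ2 → ρ2 + 12·ρ1
ρ3 → ρ3 − 8·ρ1
ρ4 → ρ4 + 28·ρ1
ρ2 → 1/24·ρ2
ρ3 → ρ3 + 21·ρ2
ρ4 → ρ4 − 84·ρ2
ρ3 → -24·ρ3
ρ4 → ρ4 + 1/6·ρ3
ρ2 → ρ2 + 5/24·ρ3
ρ1 → ρ1 + 2/3·ρ3
ρ1 → ρ1 − 3·ρ2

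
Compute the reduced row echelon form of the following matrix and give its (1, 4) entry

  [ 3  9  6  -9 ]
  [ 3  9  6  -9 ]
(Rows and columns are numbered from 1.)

Multiply r1 by 1/3.
  [ 1  3  2  -3 ]
  [ 3  9  6  -9 ]
Subtract 3 times r1 from r2.
  [ 1  3  2  -3 ]
  [ 0  0  0   0 ]

-3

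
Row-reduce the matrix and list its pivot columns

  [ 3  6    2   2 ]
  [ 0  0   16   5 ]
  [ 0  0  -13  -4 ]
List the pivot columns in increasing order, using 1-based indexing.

1, 3, 4

Multiply R1 by 1/3.
  [ 1  2  2/3  2/3 ]
  [ 0  0   16    5 ]
  [ 0  0  -13   -4 ]
Multiply R2 by 1/16.
  [ 1  2  2/3   2/3 ]
  [ 0  0    1  5/16 ]
  [ 0  0  -13    -4 ]
Add 13 times R2 to R3.
  [ 1  2  2/3   2/3 ]
  [ 0  0    1  5/16 ]
  [ 0  0    0  1/16 ]
Multiply R3 by 16.
  [ 1  2  2/3   2/3 ]
  [ 0  0    1  5/16 ]
  [ 0  0    0     1 ]
Subtract 5/16 times R3 from R2.
  [ 1  2  2/3  2/3 ]
  [ 0  0    1    0 ]
  [ 0  0    0    1 ]
Subtract 2/3 times R3 from R1.
  [ 1  2  2/3  0 ]
  [ 0  0    1  0 ]
  [ 0  0    0  1 ]
Subtract 2/3 times R2 from R1.
  [ 1  2  0  0 ]
  [ 0  0  1  0 ]
  [ 0  0  0  1 ]
Pivot columns are the columns containing a leading 1.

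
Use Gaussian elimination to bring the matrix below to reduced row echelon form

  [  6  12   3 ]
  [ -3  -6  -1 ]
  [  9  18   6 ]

[[1, 2, 0], [0, 0, 1], [0, 0, 0]]

Multiply ρ1 by 1/6.
  [  1   2  1/2 ]
  [ -3  -6   -1 ]
  [  9  18    6 ]
Add 3 times ρ1 to ρ2.
  [ 1   2  1/2 ]
  [ 0   0  1/2 ]
  [ 9  18    6 ]
Subtract 9 times ρ1 from ρ3.
  [ 1  2  1/2 ]
  [ 0  0  1/2 ]
  [ 0  0  3/2 ]
Multiply ρ2 by 2.
  [ 1  2  1/2 ]
  [ 0  0    1 ]
  [ 0  0  3/2 ]
Subtract 3/2 times ρ2 from ρ3.
  [ 1  2  1/2 ]
  [ 0  0    1 ]
  [ 0  0    0 ]
Subtract 1/2 times ρ2 from ρ1.
  [ 1  2  0 ]
  [ 0  0  1 ]
  [ 0  0  0 ]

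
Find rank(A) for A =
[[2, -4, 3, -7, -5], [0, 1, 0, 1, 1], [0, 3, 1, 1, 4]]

R1 ← 1/2·R1
  [ 1  -2  3/2  -7/2  -5/2 ]
  [ 0   1    0     1     1 ]
  [ 0   3    1     1     4 ]
R3 ← R3 − 3·R2
  [ 1  -2  3/2  -7/2  -5/2 ]
  [ 0   1    0     1     1 ]
  [ 0   0    1    -2     1 ]
R1 ← R1 − 3/2·R3
  [ 1  -2  0  -1/2  -4 ]
  [ 0   1  0     1   1 ]
  [ 0   0  1    -2   1 ]
R1 ← R1 + 2·R2
  [ 1  0  0  3/2  -2 ]
  [ 0  1  0    1   1 ]
  [ 0  0  1   -2   1 ]
The reduced form has 3 nonzero rows.

rank = 3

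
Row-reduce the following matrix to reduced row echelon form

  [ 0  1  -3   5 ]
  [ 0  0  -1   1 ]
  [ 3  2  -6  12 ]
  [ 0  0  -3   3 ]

ρ1 ↔ ρ3
  [ 3  2  -6  12 ]
  [ 0  0  -1   1 ]
  [ 0  1  -3   5 ]
  [ 0  0  -3   3 ]
ρ1 -> 1/3·ρ1
  [ 1  2/3  -2  4 ]
  [ 0    0  -1  1 ]
  [ 0    1  -3  5 ]
  [ 0    0  -3  3 ]
ρ2 ↔ ρ3
  [ 1  2/3  -2  4 ]
  [ 0    1  -3  5 ]
  [ 0    0  -1  1 ]
  [ 0    0  -3  3 ]
ρ3 -> -1·ρ3
  [ 1  2/3  -2   4 ]
  [ 0    1  -3   5 ]
  [ 0    0   1  -1 ]
  [ 0    0  -3   3 ]
ρ4 -> ρ4 + 3·ρ3
  [ 1  2/3  -2   4 ]
  [ 0    1  -3   5 ]
  [ 0    0   1  -1 ]
  [ 0    0   0   0 ]
ρ2 -> ρ2 + 3·ρ3
  [ 1  2/3  -2   4 ]
  [ 0    1   0   2 ]
  [ 0    0   1  -1 ]
  [ 0    0   0   0 ]
ρ1 -> ρ1 + 2·ρ3
  [ 1  2/3  0   2 ]
  [ 0    1  0   2 ]
  [ 0    0  1  -1 ]
  [ 0    0  0   0 ]
ρ1 -> ρ1 − 2/3·ρ2
  [ 1  0  0  2/3 ]
  [ 0  1  0    2 ]
  [ 0  0  1   -1 ]
  [ 0  0  0    0 ]

[[1, 0, 0, 2/3], [0, 1, 0, 2], [0, 0, 1, -1], [0, 0, 0, 0]]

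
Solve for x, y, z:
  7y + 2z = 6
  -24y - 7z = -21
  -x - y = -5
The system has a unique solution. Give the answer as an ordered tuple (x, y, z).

(5, 0, 3)

Form the augmented matrix and row-reduce:
  [  0    7   2  |    6 ]
  [  0  -24  -7  |  -21 ]
  [ -1   -1   0  |   -5 ]
r1 <-> r3
r1 → -1·r1
r2 → -1/24·r2
r3 → r3 − 7·r2
r3 → -24·r3
r2 → r2 − 7/24·r3
r1 → r1 − r2
Reading off the last column: x = 5, y = 0, z = 3.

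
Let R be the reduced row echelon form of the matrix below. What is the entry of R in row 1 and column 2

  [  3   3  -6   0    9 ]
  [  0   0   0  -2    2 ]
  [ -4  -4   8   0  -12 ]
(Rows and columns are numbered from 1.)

Multiply R1 by 1/3.
  [  1   1  -2   0    3 ]
  [  0   0   0  -2    2 ]
  [ -4  -4   8   0  -12 ]
Add 4 times R1 to R3.
  [ 1  1  -2   0  3 ]
  [ 0  0   0  -2  2 ]
  [ 0  0   0   0  0 ]
Multiply R2 by -1/2.
  [ 1  1  -2  0   3 ]
  [ 0  0   0  1  -1 ]
  [ 0  0   0  0   0 ]

1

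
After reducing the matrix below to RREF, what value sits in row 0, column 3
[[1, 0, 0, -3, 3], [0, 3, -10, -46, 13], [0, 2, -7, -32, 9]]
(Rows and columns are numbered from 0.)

-3

R2 → 1/3·R2
  [ 1  0      0     -3     3 ]
  [ 0  1  -10/3  -46/3  13/3 ]
  [ 0  2     -7    -32     9 ]
R3 → R3 − 2·R2
  [ 1  0      0     -3     3 ]
  [ 0  1  -10/3  -46/3  13/3 ]
  [ 0  0   -1/3   -4/3   1/3 ]
R3 → -3·R3
  [ 1  0      0     -3     3 ]
  [ 0  1  -10/3  -46/3  13/3 ]
  [ 0  0      1      4    -1 ]
R2 → R2 + 10/3·R3
  [ 1  0  0  -3   3 ]
  [ 0  1  0  -2   1 ]
  [ 0  0  1   4  -1 ]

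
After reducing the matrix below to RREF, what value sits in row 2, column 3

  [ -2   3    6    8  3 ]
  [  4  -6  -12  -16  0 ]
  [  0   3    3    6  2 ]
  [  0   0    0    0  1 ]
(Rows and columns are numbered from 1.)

R1 -> -1/2·R1
  [ 1  -3/2   -3   -4  -3/2 ]
  [ 4    -6  -12  -16     0 ]
  [ 0     3    3    6     2 ]
  [ 0     0    0    0     1 ]
R2 -> R2 − 4·R1
  [ 1  -3/2  -3  -4  -3/2 ]
  [ 0     0   0   0     6 ]
  [ 0     3   3   6     2 ]
  [ 0     0   0   0     1 ]
R2 ↔ R3
  [ 1  -3/2  -3  -4  -3/2 ]
  [ 0     3   3   6     2 ]
  [ 0     0   0   0     6 ]
  [ 0     0   0   0     1 ]
R2 -> 1/3·R2
  [ 1  -3/2  -3  -4  -3/2 ]
  [ 0     1   1   2   2/3 ]
  [ 0     0   0   0     6 ]
  [ 0     0   0   0     1 ]
R3 -> 1/6·R3
  [ 1  -3/2  -3  -4  -3/2 ]
  [ 0     1   1   2   2/3 ]
  [ 0     0   0   0     1 ]
  [ 0     0   0   0     1 ]
R4 -> R4 − R3
  [ 1  -3/2  -3  -4  -3/2 ]
  [ 0     1   1   2   2/3 ]
  [ 0     0   0   0     1 ]
  [ 0     0   0   0     0 ]
R2 -> R2 − 2/3·R3
  [ 1  -3/2  -3  -4  -3/2 ]
  [ 0     1   1   2     0 ]
  [ 0     0   0   0     1 ]
  [ 0     0   0   0     0 ]
R1 -> R1 + 3/2·R3
  [ 1  -3/2  -3  -4  0 ]
  [ 0     1   1   2  0 ]
  [ 0     0   0   0  1 ]
  [ 0     0   0   0  0 ]
R1 -> R1 + 3/2·R2
  [ 1  0  -3/2  -1  0 ]
  [ 0  1     1   2  0 ]
  [ 0  0     0   0  1 ]
  [ 0  0     0   0  0 ]

1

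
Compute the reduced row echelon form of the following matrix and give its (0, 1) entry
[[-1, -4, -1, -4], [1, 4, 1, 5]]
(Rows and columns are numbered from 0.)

r1 → -1·r1
  [ 1  4  1  4 ]
  [ 1  4  1  5 ]
r2 → r2 − r1
  [ 1  4  1  4 ]
  [ 0  0  0  1 ]
r1 → r1 − 4·r2
  [ 1  4  1  0 ]
  [ 0  0  0  1 ]

4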